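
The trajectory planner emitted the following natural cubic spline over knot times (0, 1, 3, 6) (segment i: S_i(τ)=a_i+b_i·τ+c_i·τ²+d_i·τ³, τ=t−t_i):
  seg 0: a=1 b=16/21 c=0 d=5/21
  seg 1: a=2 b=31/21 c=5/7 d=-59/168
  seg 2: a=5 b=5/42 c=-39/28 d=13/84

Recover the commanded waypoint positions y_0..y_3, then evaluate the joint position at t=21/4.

y_0 = S_0(0) = a_0 = 1
y_1 = S_1(0) = a_1 = 2
y_2 = S_2(0) = a_2 = 5
y_3 = S_2(3) = -3
t_q=21/4 is in segment 2 (τ=9/4); S_2(τ)=-37/1792

y_0=1 y_1=2 y_2=5 y_3=-3
S(21/4) = -37/1792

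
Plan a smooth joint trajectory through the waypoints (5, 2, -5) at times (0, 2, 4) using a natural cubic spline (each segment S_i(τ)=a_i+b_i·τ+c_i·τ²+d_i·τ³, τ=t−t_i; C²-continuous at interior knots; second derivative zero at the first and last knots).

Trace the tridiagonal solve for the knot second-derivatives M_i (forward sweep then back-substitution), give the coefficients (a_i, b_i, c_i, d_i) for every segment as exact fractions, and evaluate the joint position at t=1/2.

Δ: Δ0=-3/2, Δ1=-7/2
row 1: diag=8, rhs=-12; c'=1/4, d'=-3/2
back: M1=-3/2
M: M0=0, M1=-3/2, M2=0
seg 0: a=5, c=M0/2=0, d=(M1−M0)/(6·2)=-1/8, b=Δ0−h0·(2M0+M1)/6=-1
seg 1: a=2, c=M1/2=-3/4, d=(M2−M1)/(6·2)=1/8, b=Δ1−h1·(2M1+M2)/6=-5/2
t_q=1/2 → seg 0, τ=1/2; S=5+-1·τ+0·τ²+-1/8·τ³=287/64

  seg 0: a=5 b=-1 c=0 d=-1/8
  seg 1: a=2 b=-5/2 c=-3/4 d=1/8
S(1/2) = 287/64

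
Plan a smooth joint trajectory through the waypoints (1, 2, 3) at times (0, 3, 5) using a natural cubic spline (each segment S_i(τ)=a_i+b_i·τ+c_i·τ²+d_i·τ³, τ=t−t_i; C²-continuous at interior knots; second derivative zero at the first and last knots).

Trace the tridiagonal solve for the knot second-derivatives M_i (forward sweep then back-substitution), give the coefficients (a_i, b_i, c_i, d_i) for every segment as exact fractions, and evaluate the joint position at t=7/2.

  seg 0: a=1 b=17/60 c=0 d=1/180
  seg 1: a=2 b=13/30 c=1/20 d=-1/120
S(7/2) = 713/320

Δ: Δ0=1/3, Δ1=1/2
row 1: diag=10, rhs=1; c'=1/5, d'=1/10
back: M1=1/10
M: M0=0, M1=1/10, M2=0
seg 0: a=1, c=M0/2=0, d=(M1−M0)/(6·3)=1/180, b=Δ0−h0·(2M0+M1)/6=17/60
seg 1: a=2, c=M1/2=1/20, d=(M2−M1)/(6·2)=-1/120, b=Δ1−h1·(2M1+M2)/6=13/30
t_q=7/2 → seg 1, τ=1/2; S=2+13/30·τ+1/20·τ²+-1/120·τ³=713/320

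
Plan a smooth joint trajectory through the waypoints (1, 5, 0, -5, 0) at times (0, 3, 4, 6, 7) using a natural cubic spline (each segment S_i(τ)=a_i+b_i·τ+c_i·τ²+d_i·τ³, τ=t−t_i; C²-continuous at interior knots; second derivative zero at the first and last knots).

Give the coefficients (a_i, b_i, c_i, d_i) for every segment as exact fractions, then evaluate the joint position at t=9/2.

  seg 0: a=1 b=1412/375 c=0 d=-304/1125
  seg 1: a=5 b=-1324/375 c=-304/125 d=361/375
  seg 2: a=0 b=-413/75 c=57/125 d=1571/3000
  seg 3: a=-5 b=1951/750 c=1799/500 d=-1799/1500
S(9/2) = -20591/8000

Δ: Δ0=4/3, Δ1=-5, Δ2=-5/2, Δ3=5
row 1: diag=8, rhs=-38; c'=1/8, d'=-19/4
row 2: denom=6−1·1/8=47/8; d'=(15−1·-19/4)/(47/8)=158/47
row 3: denom=6−2·16/47=250/47; d'=(45−2·158/47)/(250/47)=1799/250
back: M3=1799/250
back: M2=158/47−16/47·1799/250=114/125
back: M1=-19/4−1/8·114/125=-608/125
M: M0=0, M1=-608/125, M2=114/125, M3=1799/250, M4=0
seg 0: a=1, c=M0/2=0, d=(M1−M0)/(6·3)=-304/1125, b=Δ0−h0·(2M0+M1)/6=1412/375
seg 1: a=5, c=M1/2=-304/125, d=(M2−M1)/(6·1)=361/375, b=Δ1−h1·(2M1+M2)/6=-1324/375
seg 2: a=0, c=M2/2=57/125, d=(M3−M2)/(6·2)=1571/3000, b=Δ2−h2·(2M2+M3)/6=-413/75
seg 3: a=-5, c=M3/2=1799/500, d=(M4−M3)/(6·1)=-1799/1500, b=Δ3−h3·(2M3+M4)/6=1951/750
t_q=9/2 → seg 2, τ=1/2; S=0+-413/75·τ+57/125·τ²+1571/3000·τ³=-20591/8000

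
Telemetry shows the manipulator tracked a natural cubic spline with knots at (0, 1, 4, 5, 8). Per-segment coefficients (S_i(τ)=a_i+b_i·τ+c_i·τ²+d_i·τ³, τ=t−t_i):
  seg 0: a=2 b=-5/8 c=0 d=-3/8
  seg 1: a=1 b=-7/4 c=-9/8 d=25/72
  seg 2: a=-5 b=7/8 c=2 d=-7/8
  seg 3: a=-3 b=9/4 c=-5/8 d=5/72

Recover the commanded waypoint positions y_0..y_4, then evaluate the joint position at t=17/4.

y_0=2 y_1=1 y_2=-5 y_3=-3 y_4=0
S(17/4) = -2391/512

y_0 = S_0(0) = a_0 = 2
y_1 = S_1(0) = a_1 = 1
y_2 = S_2(0) = a_2 = -5
y_3 = S_3(0) = a_3 = -3
y_4 = S_3(3) = 0
t_q=17/4 is in segment 2 (τ=1/4); S_2(τ)=-2391/512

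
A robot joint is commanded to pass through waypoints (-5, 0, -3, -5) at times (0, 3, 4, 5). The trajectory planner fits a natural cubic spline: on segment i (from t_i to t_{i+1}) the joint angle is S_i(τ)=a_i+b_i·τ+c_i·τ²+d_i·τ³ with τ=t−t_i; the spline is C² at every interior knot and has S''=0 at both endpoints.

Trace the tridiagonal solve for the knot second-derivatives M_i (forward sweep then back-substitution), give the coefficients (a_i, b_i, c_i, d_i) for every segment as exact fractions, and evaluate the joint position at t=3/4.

  seg 0: a=-5 b=332/93 c=0 d=-59/279
  seg 1: a=0 b=-199/93 c=-59/31 d=97/93
  seg 2: a=-3 b=-262/93 c=38/31 d=-38/93
S(3/4) = -4785/1984

Δ: Δ0=5/3, Δ1=-3, Δ2=-2
row 1: diag=8, rhs=-28; c'=1/8, d'=-7/2
row 2: denom=4−1·1/8=31/8; d'=(6−1·-7/2)/(31/8)=76/31
back: M2=76/31
back: M1=-7/2−1/8·76/31=-118/31
M: M0=0, M1=-118/31, M2=76/31, M3=0
seg 0: a=-5, c=M0/2=0, d=(M1−M0)/(6·3)=-59/279, b=Δ0−h0·(2M0+M1)/6=332/93
seg 1: a=0, c=M1/2=-59/31, d=(M2−M1)/(6·1)=97/93, b=Δ1−h1·(2M1+M2)/6=-199/93
seg 2: a=-3, c=M2/2=38/31, d=(M3−M2)/(6·1)=-38/93, b=Δ2−h2·(2M2+M3)/6=-262/93
t_q=3/4 → seg 0, τ=3/4; S=-5+332/93·τ+0·τ²+-59/279·τ³=-4785/1984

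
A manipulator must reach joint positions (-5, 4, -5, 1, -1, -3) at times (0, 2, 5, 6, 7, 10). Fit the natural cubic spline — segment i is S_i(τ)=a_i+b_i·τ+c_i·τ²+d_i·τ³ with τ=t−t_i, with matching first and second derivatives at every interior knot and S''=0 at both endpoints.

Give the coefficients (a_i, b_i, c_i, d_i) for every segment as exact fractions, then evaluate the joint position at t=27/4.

Δ: Δ0=9/2, Δ1=-3, Δ2=6, Δ3=-2, Δ4=-2/3
row 1: diag=10, rhs=-45; c'=3/10, d'=-9/2
row 2: denom=8−3·3/10=71/10; d'=(54−3·-9/2)/(71/10)=675/71
row 3: denom=4−1·10/71=274/71; d'=(-48−1·675/71)/(274/71)=-4083/274
row 4: denom=8−1·71/274=2121/274; d'=(8−1·-4083/274)/(2121/274)=6275/2121
back: M4=6275/2121
back: M3=-4083/274−71/274·6275/2121=-33232/2121
back: M2=675/71−10/71·-33232/2121=24845/2121
back: M1=-9/2−3/10·24845/2121=-5666/707
M: M0=0, M1=-5666/707, M2=24845/2121, M3=-33232/2121, M4=6275/2121, M5=0
seg 0: a=-5, c=M0/2=0, d=(M1−M0)/(6·2)=-2833/4242, b=Δ0−h0·(2M0+M1)/6=30421/4242
seg 1: a=4, c=M1/2=-2833/707, d=(M2−M1)/(6·3)=41843/38178, b=Δ1−h1·(2M1+M2)/6=-3575/4242
seg 2: a=-5, c=M2/2=24845/4242, d=(M3−M2)/(6·1)=-6453/1414, b=Δ2−h2·(2M2+M3)/6=9983/2121
seg 3: a=1, c=M3/2=-16616/2121, d=(M4−M3)/(6·1)=13169/4242, b=Δ3−h3·(2M3+M4)/6=11579/4242
seg 4: a=-1, c=M4/2=6275/4242, d=(M5−M4)/(6·3)=-6275/38178, b=Δ4−h4·(2M4+M5)/6=-2563/707
t_q=27/4 → seg 3, τ=3/4; S=1+11579/4242·τ+-16616/2121·τ²+13169/4242·τ³=-4503/90496

  seg 0: a=-5 b=30421/4242 c=0 d=-2833/4242
  seg 1: a=4 b=-3575/4242 c=-2833/707 d=41843/38178
  seg 2: a=-5 b=9983/2121 c=24845/4242 d=-6453/1414
  seg 3: a=1 b=11579/4242 c=-16616/2121 d=13169/4242
  seg 4: a=-1 b=-2563/707 c=6275/4242 d=-6275/38178
S(27/4) = -4503/90496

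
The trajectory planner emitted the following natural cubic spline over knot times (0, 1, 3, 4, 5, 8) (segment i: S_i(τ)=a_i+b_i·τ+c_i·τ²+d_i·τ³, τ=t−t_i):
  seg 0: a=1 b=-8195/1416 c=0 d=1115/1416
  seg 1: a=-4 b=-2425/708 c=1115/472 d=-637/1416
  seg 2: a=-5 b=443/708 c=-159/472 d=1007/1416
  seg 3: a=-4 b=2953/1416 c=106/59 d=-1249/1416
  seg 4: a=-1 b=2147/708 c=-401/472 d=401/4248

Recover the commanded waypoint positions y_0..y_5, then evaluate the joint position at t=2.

y_0=1 y_1=-4 y_2=-5 y_3=-4 y_4=-1 y_5=3
S(2) = -1301/236

y_0 = S_0(0) = a_0 = 1
y_1 = S_1(0) = a_1 = -4
y_2 = S_2(0) = a_2 = -5
y_3 = S_3(0) = a_3 = -4
y_4 = S_4(0) = a_4 = -1
y_5 = S_4(3) = 3
t_q=2 is in segment 1 (τ=1); S_1(τ)=-1301/236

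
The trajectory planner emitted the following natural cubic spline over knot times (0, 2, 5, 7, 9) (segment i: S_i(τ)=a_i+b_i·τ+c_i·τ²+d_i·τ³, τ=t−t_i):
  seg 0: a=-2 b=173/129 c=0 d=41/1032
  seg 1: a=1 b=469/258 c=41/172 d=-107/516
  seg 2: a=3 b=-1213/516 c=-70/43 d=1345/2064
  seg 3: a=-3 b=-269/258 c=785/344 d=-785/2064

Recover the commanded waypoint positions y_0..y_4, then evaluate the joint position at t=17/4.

y_0=-2 y_1=1 y_2=3 y_3=-3 y_4=1
S(17/4) = 43315/11008

y_0 = S_0(0) = a_0 = -2
y_1 = S_1(0) = a_1 = 1
y_2 = S_2(0) = a_2 = 3
y_3 = S_3(0) = a_3 = -3
y_4 = S_3(2) = 1
t_q=17/4 is in segment 1 (τ=9/4); S_1(τ)=43315/11008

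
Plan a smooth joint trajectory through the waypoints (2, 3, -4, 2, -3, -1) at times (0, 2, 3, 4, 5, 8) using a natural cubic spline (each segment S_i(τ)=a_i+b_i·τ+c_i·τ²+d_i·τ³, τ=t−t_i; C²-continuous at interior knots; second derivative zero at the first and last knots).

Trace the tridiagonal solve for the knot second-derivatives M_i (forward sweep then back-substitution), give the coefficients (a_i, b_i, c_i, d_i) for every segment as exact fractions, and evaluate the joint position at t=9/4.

  seg 0: a=2 b=3679/798 c=0 d=-410/399
  seg 1: a=3 b=-6161/798 c=-820/133 d=785/114
  seg 2: a=-4 b=242/399 c=3855/266 d=-7261/798
  seg 3: a=2 b=1831/798 c=-1703/133 d=4397/798
  seg 4: a=-3 b=-2707/399 c=991/266 d=-991/2394
S(9/4) = 13485/17024

Δ: Δ0=1/2, Δ1=-7, Δ2=6, Δ3=-5, Δ4=2/3
row 1: diag=6, rhs=-45; c'=1/6, d'=-15/2
row 2: denom=4−1·1/6=23/6; d'=(78−1·-15/2)/(23/6)=513/23
row 3: denom=4−1·6/23=86/23; d'=(-66−1·513/23)/(86/23)=-2031/86
row 4: denom=8−1·23/86=665/86; d'=(34−1·-2031/86)/(665/86)=991/133
back: M4=991/133
back: M3=-2031/86−23/86·991/133=-3406/133
back: M2=513/23−6/23·-3406/133=3855/133
back: M1=-15/2−1/6·3855/133=-1640/133
M: M0=0, M1=-1640/133, M2=3855/133, M3=-3406/133, M4=991/133, M5=0
seg 0: a=2, c=M0/2=0, d=(M1−M0)/(6·2)=-410/399, b=Δ0−h0·(2M0+M1)/6=3679/798
seg 1: a=3, c=M1/2=-820/133, d=(M2−M1)/(6·1)=785/114, b=Δ1−h1·(2M1+M2)/6=-6161/798
seg 2: a=-4, c=M2/2=3855/266, d=(M3−M2)/(6·1)=-7261/798, b=Δ2−h2·(2M2+M3)/6=242/399
seg 3: a=2, c=M3/2=-1703/133, d=(M4−M3)/(6·1)=4397/798, b=Δ3−h3·(2M3+M4)/6=1831/798
seg 4: a=-3, c=M4/2=991/266, d=(M5−M4)/(6·3)=-991/2394, b=Δ4−h4·(2M4+M5)/6=-2707/399
t_q=9/4 → seg 1, τ=1/4; S=3+-6161/798·τ+-820/133·τ²+785/114·τ³=13485/17024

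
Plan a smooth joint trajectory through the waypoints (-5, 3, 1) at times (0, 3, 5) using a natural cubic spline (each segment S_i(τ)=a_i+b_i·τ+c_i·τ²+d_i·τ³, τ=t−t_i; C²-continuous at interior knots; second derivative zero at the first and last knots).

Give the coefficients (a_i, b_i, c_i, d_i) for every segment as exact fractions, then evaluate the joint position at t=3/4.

Δ: Δ0=8/3, Δ1=-1
row 1: diag=10, rhs=-22; c'=1/5, d'=-11/5
back: M1=-11/5
M: M0=0, M1=-11/5, M2=0
seg 0: a=-5, c=M0/2=0, d=(M1−M0)/(6·3)=-11/90, b=Δ0−h0·(2M0+M1)/6=113/30
seg 1: a=3, c=M1/2=-11/10, d=(M2−M1)/(6·2)=11/60, b=Δ1−h1·(2M1+M2)/6=7/15
t_q=3/4 → seg 0, τ=3/4; S=-5+113/30·τ+0·τ²+-11/90·τ³=-285/128

  seg 0: a=-5 b=113/30 c=0 d=-11/90
  seg 1: a=3 b=7/15 c=-11/10 d=11/60
S(3/4) = -285/128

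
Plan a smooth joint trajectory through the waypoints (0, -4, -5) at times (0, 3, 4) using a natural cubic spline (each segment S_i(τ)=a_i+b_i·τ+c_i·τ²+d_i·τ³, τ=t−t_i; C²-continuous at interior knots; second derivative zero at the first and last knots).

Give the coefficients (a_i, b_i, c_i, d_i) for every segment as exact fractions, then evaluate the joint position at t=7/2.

Δ: Δ0=-4/3, Δ1=-1
row 1: diag=8, rhs=2; c'=1/8, d'=1/4
back: M1=1/4
M: M0=0, M1=1/4, M2=0
seg 0: a=0, c=M0/2=0, d=(M1−M0)/(6·3)=1/72, b=Δ0−h0·(2M0+M1)/6=-35/24
seg 1: a=-4, c=M1/2=1/8, d=(M2−M1)/(6·1)=-1/24, b=Δ1−h1·(2M1+M2)/6=-13/12
t_q=7/2 → seg 1, τ=1/2; S=-4+-13/12·τ+1/8·τ²+-1/24·τ³=-289/64

  seg 0: a=0 b=-35/24 c=0 d=1/72
  seg 1: a=-4 b=-13/12 c=1/8 d=-1/24
S(7/2) = -289/64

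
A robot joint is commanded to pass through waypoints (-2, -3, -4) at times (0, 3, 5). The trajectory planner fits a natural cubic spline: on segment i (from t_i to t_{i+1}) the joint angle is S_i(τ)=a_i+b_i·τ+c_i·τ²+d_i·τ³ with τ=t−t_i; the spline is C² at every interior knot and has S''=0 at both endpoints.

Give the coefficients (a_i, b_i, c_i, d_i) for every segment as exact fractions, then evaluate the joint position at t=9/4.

Δ: Δ0=-1/3, Δ1=-1/2
row 1: diag=10, rhs=-1; c'=1/5, d'=-1/10
back: M1=-1/10
M: M0=0, M1=-1/10, M2=0
seg 0: a=-2, c=M0/2=0, d=(M1−M0)/(6·3)=-1/180, b=Δ0−h0·(2M0+M1)/6=-17/60
seg 1: a=-3, c=M1/2=-1/20, d=(M2−M1)/(6·2)=1/120, b=Δ1−h1·(2M1+M2)/6=-13/30
t_q=9/4 → seg 0, τ=9/4; S=-2+-17/60·τ+0·τ²+-1/180·τ³=-3457/1280

  seg 0: a=-2 b=-17/60 c=0 d=-1/180
  seg 1: a=-3 b=-13/30 c=-1/20 d=1/120
S(9/4) = -3457/1280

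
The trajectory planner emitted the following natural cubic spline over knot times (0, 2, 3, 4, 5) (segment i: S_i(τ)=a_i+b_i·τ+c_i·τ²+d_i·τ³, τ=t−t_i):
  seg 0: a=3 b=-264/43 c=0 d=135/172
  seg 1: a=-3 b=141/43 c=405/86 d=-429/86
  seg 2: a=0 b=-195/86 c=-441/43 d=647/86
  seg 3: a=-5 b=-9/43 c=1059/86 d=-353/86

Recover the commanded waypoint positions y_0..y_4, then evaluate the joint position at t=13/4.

y_0=3 y_1=-3 y_2=0 y_3=-5 y_4=3
S(13/4) = -6001/5504

y_0 = S_0(0) = a_0 = 3
y_1 = S_1(0) = a_1 = -3
y_2 = S_2(0) = a_2 = 0
y_3 = S_3(0) = a_3 = -5
y_4 = S_3(1) = 3
t_q=13/4 is in segment 2 (τ=1/4); S_2(τ)=-6001/5504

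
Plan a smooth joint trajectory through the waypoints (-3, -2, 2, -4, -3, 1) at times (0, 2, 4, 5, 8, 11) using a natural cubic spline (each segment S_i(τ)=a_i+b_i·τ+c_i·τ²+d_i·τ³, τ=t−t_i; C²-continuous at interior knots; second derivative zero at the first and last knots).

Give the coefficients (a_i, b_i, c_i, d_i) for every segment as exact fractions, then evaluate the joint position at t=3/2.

Δ: Δ0=1/2, Δ1=2, Δ2=-6, Δ3=1/3, Δ4=4/3
row 1: diag=8, rhs=9; c'=1/4, d'=9/8
row 2: denom=6−2·1/4=11/2; d'=(-48−2·9/8)/(11/2)=-201/22
row 3: denom=8−1·2/11=86/11; d'=(38−1·-201/22)/(86/11)=1037/172
row 4: denom=12−3·33/86=933/86; d'=(6−3·1037/172)/(933/86)=-693/622
back: M4=-693/622
back: M3=1037/172−33/86·-693/622=2008/311
back: M2=-201/22−2/11·2008/311=-6413/622
back: M1=9/8−1/4·-6413/622=2303/622
M: M0=0, M1=2303/622, M2=-6413/622, M3=2008/311, M4=-693/622, M5=0
seg 0: a=-3, c=M0/2=0, d=(M1−M0)/(6·2)=2303/7464, b=Δ0−h0·(2M0+M1)/6=-685/933
seg 1: a=-2, c=M1/2=2303/1244, d=(M2−M1)/(6·2)=-2179/1866, b=Δ1−h1·(2M1+M2)/6=5539/1866
seg 2: a=2, c=M2/2=-6413/1244, d=(M3−M2)/(6·1)=10429/3732, b=Δ2−h2·(2M2+M3)/6=-6791/1866
seg 3: a=-4, c=M3/2=1004/311, d=(M4−M3)/(6·3)=-4709/11196, b=Δ3−h3·(2M3+M4)/6=-20773/3732
seg 4: a=-3, c=M4/2=-693/1244, d=(M5−M4)/(6·3)=77/1244, b=Δ4−h4·(2M4+M5)/6=4567/1866
t_q=3/2 → seg 0, τ=3/2; S=-3+-685/933·τ+0·τ²+2303/7464·τ³=-60905/19904

  seg 0: a=-3 b=-685/933 c=0 d=2303/7464
  seg 1: a=-2 b=5539/1866 c=2303/1244 d=-2179/1866
  seg 2: a=2 b=-6791/1866 c=-6413/1244 d=10429/3732
  seg 3: a=-4 b=-20773/3732 c=1004/311 d=-4709/11196
  seg 4: a=-3 b=4567/1866 c=-693/1244 d=77/1244
S(3/2) = -60905/19904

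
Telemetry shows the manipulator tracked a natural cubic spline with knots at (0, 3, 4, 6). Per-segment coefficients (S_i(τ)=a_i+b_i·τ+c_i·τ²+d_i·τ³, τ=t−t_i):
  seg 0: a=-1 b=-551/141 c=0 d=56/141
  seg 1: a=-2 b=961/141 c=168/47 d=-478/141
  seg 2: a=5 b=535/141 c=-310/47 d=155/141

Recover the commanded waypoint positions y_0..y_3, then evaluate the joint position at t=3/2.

y_0 = S_0(0) = a_0 = -1
y_1 = S_1(0) = a_1 = -2
y_2 = S_2(0) = a_2 = 5
y_3 = S_2(2) = -5
t_q=3/2 is in segment 0 (τ=3/2); S_0(τ)=-519/94

y_0=-1 y_1=-2 y_2=5 y_3=-5
S(3/2) = -519/94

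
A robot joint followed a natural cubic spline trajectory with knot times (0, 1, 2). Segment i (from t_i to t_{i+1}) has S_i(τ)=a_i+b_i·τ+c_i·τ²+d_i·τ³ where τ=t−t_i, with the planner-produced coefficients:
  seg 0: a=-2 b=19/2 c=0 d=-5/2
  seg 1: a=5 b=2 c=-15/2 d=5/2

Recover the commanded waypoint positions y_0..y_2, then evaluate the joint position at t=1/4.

y_0=-2 y_1=5 y_2=2
S(1/4) = 43/128

y_0 = S_0(0) = a_0 = -2
y_1 = S_1(0) = a_1 = 5
y_2 = S_1(1) = 2
t_q=1/4 is in segment 0 (τ=1/4); S_0(τ)=43/128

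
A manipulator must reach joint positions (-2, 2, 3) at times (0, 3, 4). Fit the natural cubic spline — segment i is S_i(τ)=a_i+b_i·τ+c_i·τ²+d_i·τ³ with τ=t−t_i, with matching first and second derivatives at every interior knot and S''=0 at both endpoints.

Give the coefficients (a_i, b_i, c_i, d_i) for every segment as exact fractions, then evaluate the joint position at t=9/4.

  seg 0: a=-2 b=35/24 c=0 d=-1/72
  seg 1: a=2 b=13/12 c=-1/8 d=1/24
S(9/4) = 575/512

Δ: Δ0=4/3, Δ1=1
row 1: diag=8, rhs=-2; c'=1/8, d'=-1/4
back: M1=-1/4
M: M0=0, M1=-1/4, M2=0
seg 0: a=-2, c=M0/2=0, d=(M1−M0)/(6·3)=-1/72, b=Δ0−h0·(2M0+M1)/6=35/24
seg 1: a=2, c=M1/2=-1/8, d=(M2−M1)/(6·1)=1/24, b=Δ1−h1·(2M1+M2)/6=13/12
t_q=9/4 → seg 0, τ=9/4; S=-2+35/24·τ+0·τ²+-1/72·τ³=575/512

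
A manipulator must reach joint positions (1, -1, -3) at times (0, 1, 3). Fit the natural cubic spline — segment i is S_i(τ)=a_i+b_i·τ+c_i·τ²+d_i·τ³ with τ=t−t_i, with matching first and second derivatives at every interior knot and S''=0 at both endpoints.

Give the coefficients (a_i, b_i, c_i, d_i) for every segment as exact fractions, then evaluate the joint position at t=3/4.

  seg 0: a=1 b=-13/6 c=0 d=1/6
  seg 1: a=-1 b=-5/3 c=1/2 d=-1/12
S(3/4) = -71/128

Δ: Δ0=-2, Δ1=-1
row 1: diag=6, rhs=6; c'=1/3, d'=1
back: M1=1
M: M0=0, M1=1, M2=0
seg 0: a=1, c=M0/2=0, d=(M1−M0)/(6·1)=1/6, b=Δ0−h0·(2M0+M1)/6=-13/6
seg 1: a=-1, c=M1/2=1/2, d=(M2−M1)/(6·2)=-1/12, b=Δ1−h1·(2M1+M2)/6=-5/3
t_q=3/4 → seg 0, τ=3/4; S=1+-13/6·τ+0·τ²+1/6·τ³=-71/128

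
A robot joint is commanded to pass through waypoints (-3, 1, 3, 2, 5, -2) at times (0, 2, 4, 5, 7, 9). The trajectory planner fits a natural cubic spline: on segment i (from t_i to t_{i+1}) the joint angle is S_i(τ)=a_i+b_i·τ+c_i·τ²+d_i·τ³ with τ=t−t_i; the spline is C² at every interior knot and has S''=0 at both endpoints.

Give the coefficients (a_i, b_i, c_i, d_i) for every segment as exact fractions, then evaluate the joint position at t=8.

Δ: Δ0=2, Δ1=1, Δ2=-1, Δ3=3/2, Δ4=-7/2
row 1: diag=8, rhs=-6; c'=1/4, d'=-3/4
row 2: denom=6−2·1/4=11/2; d'=(-12−2·-3/4)/(11/2)=-21/11
row 3: denom=6−1·2/11=64/11; d'=(15−1·-21/11)/(64/11)=93/32
row 4: denom=8−2·11/32=117/16; d'=(-30−2·93/32)/(117/16)=-191/39
back: M4=-191/39
back: M3=93/32−11/32·-191/39=179/39
back: M2=-21/11−2/11·179/39=-107/39
back: M1=-3/4−1/4·-107/39=-5/78
M: M0=0, M1=-5/78, M2=-107/39, M3=179/39, M4=-191/39, M5=0
seg 0: a=-3, c=M0/2=0, d=(M1−M0)/(6·2)=-5/936, b=Δ0−h0·(2M0+M1)/6=473/234
seg 1: a=1, c=M1/2=-5/156, d=(M2−M1)/(6·2)=-209/936, b=Δ1−h1·(2M1+M2)/6=229/117
seg 2: a=3, c=M2/2=-107/78, d=(M3−M2)/(6·1)=11/9, b=Δ2−h2·(2M2+M3)/6=-199/234
seg 3: a=2, c=M3/2=179/78, d=(M4−M3)/(6·2)=-185/234, b=Δ3−h3·(2M3+M4)/6=17/234
seg 4: a=5, c=M4/2=-191/78, d=(M5−M4)/(6·2)=191/468, b=Δ4−h4·(2M4+M5)/6=-55/234
t_q=8 → seg 4, τ=1; S=5+-55/234·τ+-191/78·τ²+191/468·τ³=425/156

  seg 0: a=-3 b=473/234 c=0 d=-5/936
  seg 1: a=1 b=229/117 c=-5/156 d=-209/936
  seg 2: a=3 b=-199/234 c=-107/78 d=11/9
  seg 3: a=2 b=17/234 c=179/78 d=-185/234
  seg 4: a=5 b=-55/234 c=-191/78 d=191/468
S(8) = 425/156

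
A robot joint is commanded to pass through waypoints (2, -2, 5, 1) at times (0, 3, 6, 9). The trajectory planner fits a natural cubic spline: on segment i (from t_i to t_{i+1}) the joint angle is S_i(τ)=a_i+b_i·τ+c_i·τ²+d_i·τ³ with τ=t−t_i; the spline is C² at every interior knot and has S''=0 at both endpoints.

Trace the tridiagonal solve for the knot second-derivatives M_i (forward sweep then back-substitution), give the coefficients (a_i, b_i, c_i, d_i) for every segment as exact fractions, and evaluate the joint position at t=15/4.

  seg 0: a=2 b=-23/9 c=0 d=11/81
  seg 1: a=-2 b=10/9 c=11/9 d=-22/81
  seg 2: a=5 b=10/9 c=-11/9 d=11/81
S(15/4) = -19/32

Δ: Δ0=-4/3, Δ1=7/3, Δ2=-4/3
row 1: diag=12, rhs=22; c'=1/4, d'=11/6
row 2: denom=12−3·1/4=45/4; d'=(-22−3·11/6)/(45/4)=-22/9
back: M2=-22/9
back: M1=11/6−1/4·-22/9=22/9
M: M0=0, M1=22/9, M2=-22/9, M3=0
seg 0: a=2, c=M0/2=0, d=(M1−M0)/(6·3)=11/81, b=Δ0−h0·(2M0+M1)/6=-23/9
seg 1: a=-2, c=M1/2=11/9, d=(M2−M1)/(6·3)=-22/81, b=Δ1−h1·(2M1+M2)/6=10/9
seg 2: a=5, c=M2/2=-11/9, d=(M3−M2)/(6·3)=11/81, b=Δ2−h2·(2M2+M3)/6=10/9
t_q=15/4 → seg 1, τ=3/4; S=-2+10/9·τ+11/9·τ²+-22/81·τ³=-19/32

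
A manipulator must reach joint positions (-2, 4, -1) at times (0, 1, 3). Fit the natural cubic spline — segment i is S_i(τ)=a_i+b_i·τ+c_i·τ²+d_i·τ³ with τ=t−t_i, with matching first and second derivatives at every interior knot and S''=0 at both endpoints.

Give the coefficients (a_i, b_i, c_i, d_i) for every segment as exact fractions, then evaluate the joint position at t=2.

  seg 0: a=-2 b=89/12 c=0 d=-17/12
  seg 1: a=4 b=19/6 c=-17/4 d=17/24
S(2) = 29/8

Δ: Δ0=6, Δ1=-5/2
row 1: diag=6, rhs=-51; c'=1/3, d'=-17/2
back: M1=-17/2
M: M0=0, M1=-17/2, M2=0
seg 0: a=-2, c=M0/2=0, d=(M1−M0)/(6·1)=-17/12, b=Δ0−h0·(2M0+M1)/6=89/12
seg 1: a=4, c=M1/2=-17/4, d=(M2−M1)/(6·2)=17/24, b=Δ1−h1·(2M1+M2)/6=19/6
t_q=2 → seg 1, τ=1; S=4+19/6·τ+-17/4·τ²+17/24·τ³=29/8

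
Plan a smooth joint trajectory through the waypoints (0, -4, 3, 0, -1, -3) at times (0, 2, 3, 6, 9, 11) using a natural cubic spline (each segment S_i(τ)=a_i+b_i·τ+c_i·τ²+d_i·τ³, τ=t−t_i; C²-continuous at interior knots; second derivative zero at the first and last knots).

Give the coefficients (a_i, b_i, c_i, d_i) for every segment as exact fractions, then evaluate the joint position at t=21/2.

Δ: Δ0=-2, Δ1=7, Δ2=-1, Δ3=-1/3, Δ4=-1
row 1: diag=6, rhs=54; c'=1/6, d'=9
row 2: denom=8−1·1/6=47/6; d'=(-48−1·9)/(47/6)=-342/47
row 3: denom=12−3·18/47=510/47; d'=(4−3·-342/47)/(510/47)=607/255
row 4: denom=10−3·47/170=1559/170; d'=(-4−3·607/255)/(1559/170)=-1894/1559
back: M4=-1894/1559
back: M3=607/255−47/170·-1894/1559=12704/4677
back: M2=-342/47−18/47·12704/4677=-12966/1559
back: M1=9−1/6·-12966/1559=16192/1559
M: M0=0, M1=16192/1559, M2=-12966/1559, M3=12704/4677, M4=-1894/1559, M5=0
seg 0: a=0, c=M0/2=0, d=(M1−M0)/(6·2)=4048/4677, b=Δ0−h0·(2M0+M1)/6=-25546/4677
seg 1: a=-4, c=M1/2=8096/1559, d=(M2−M1)/(6·1)=-14579/4677, b=Δ1−h1·(2M1+M2)/6=23030/4677
seg 2: a=3, c=M2/2=-6483/1559, d=(M3−M2)/(6·3)=25801/42093, b=Δ2−h2·(2M2+M3)/6=27869/4677
seg 3: a=0, c=M3/2=6352/4677, d=(M4−M3)/(6·3)=-9193/42093, b=Δ3−h3·(2M3+M4)/6=-11422/4677
seg 4: a=-1, c=M4/2=-947/1559, d=(M5−M4)/(6·2)=947/9354, b=Δ4−h4·(2M4+M5)/6=-889/4677
t_q=21/2 → seg 4, τ=3/2; S=-1+-889/4677·τ+-947/1559·τ²+947/9354·τ³=-57625/24944

  seg 0: a=0 b=-25546/4677 c=0 d=4048/4677
  seg 1: a=-4 b=23030/4677 c=8096/1559 d=-14579/4677
  seg 2: a=3 b=27869/4677 c=-6483/1559 d=25801/42093
  seg 3: a=0 b=-11422/4677 c=6352/4677 d=-9193/42093
  seg 4: a=-1 b=-889/4677 c=-947/1559 d=947/9354
S(21/2) = -57625/24944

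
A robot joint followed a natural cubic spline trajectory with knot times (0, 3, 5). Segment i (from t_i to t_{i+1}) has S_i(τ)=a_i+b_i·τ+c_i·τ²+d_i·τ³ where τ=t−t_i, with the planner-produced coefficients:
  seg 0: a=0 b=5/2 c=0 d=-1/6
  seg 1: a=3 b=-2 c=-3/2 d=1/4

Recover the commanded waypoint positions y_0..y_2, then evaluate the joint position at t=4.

y_0=0 y_1=3 y_2=-5
S(4) = -1/4

y_0 = S_0(0) = a_0 = 0
y_1 = S_1(0) = a_1 = 3
y_2 = S_1(2) = -5
t_q=4 is in segment 1 (τ=1); S_1(τ)=-1/4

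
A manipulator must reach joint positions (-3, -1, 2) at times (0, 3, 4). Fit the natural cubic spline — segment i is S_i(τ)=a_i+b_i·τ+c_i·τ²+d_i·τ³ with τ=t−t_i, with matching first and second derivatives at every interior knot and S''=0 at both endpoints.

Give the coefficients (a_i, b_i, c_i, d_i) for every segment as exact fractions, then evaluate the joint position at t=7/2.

  seg 0: a=-3 b=-5/24 c=0 d=7/72
  seg 1: a=-1 b=29/12 c=7/8 d=-7/24
S(7/2) = 25/64

Δ: Δ0=2/3, Δ1=3
row 1: diag=8, rhs=14; c'=1/8, d'=7/4
back: M1=7/4
M: M0=0, M1=7/4, M2=0
seg 0: a=-3, c=M0/2=0, d=(M1−M0)/(6·3)=7/72, b=Δ0−h0·(2M0+M1)/6=-5/24
seg 1: a=-1, c=M1/2=7/8, d=(M2−M1)/(6·1)=-7/24, b=Δ1−h1·(2M1+M2)/6=29/12
t_q=7/2 → seg 1, τ=1/2; S=-1+29/12·τ+7/8·τ²+-7/24·τ³=25/64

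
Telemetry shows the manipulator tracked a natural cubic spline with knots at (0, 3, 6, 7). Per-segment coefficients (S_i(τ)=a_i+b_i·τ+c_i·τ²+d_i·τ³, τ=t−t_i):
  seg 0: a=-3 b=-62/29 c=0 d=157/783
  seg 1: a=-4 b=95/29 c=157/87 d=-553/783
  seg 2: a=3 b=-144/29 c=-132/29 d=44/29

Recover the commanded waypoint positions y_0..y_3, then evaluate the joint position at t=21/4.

y_0 = S_0(0) = a_0 = -3
y_1 = S_1(0) = a_1 = -4
y_2 = S_2(0) = a_2 = 3
y_3 = S_2(1) = -5
t_q=21/4 is in segment 1 (τ=9/4); S_1(τ)=8281/1856

y_0=-3 y_1=-4 y_2=3 y_3=-5
S(21/4) = 8281/1856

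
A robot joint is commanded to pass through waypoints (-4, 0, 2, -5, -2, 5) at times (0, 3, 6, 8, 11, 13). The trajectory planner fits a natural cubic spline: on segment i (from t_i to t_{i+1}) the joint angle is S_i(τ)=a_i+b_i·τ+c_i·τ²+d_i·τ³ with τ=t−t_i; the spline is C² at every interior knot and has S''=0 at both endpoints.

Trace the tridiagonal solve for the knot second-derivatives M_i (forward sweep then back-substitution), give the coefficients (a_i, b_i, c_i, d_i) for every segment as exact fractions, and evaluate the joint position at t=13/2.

Δ: Δ0=4/3, Δ1=2/3, Δ2=-7/2, Δ3=1, Δ4=7/2
row 1: diag=12, rhs=-4; c'=1/4, d'=-1/3
row 2: denom=10−3·1/4=37/4; d'=(-25−3·-1/3)/(37/4)=-96/37
row 3: denom=10−2·8/37=354/37; d'=(27−2·-96/37)/(354/37)=397/118
row 4: denom=10−3·37/118=1069/118; d'=(15−3·397/118)/(1069/118)=579/1069
back: M4=579/1069
back: M3=397/118−37/118·579/1069=3415/1069
back: M2=-96/37−8/37·3415/1069=-3512/1069
back: M1=-1/3−1/4·-3512/1069=1565/3207
M: M0=0, M1=1565/3207, M2=-3512/1069, M3=3415/1069, M4=579/1069, M5=0
seg 0: a=-4, c=M0/2=0, d=(M1−M0)/(6·3)=1565/57726, b=Δ0−h0·(2M0+M1)/6=2329/2138
seg 1: a=0, c=M1/2=1565/6414, d=(M2−M1)/(6·3)=-12101/57726, b=Δ1−h1·(2M1+M2)/6=1947/1069
seg 2: a=2, c=M2/2=-1756/1069, d=(M3−M2)/(6·2)=2309/4276, b=Δ2−h2·(2M2+M3)/6=-5077/2138
seg 3: a=-5, c=M3/2=3415/2138, d=(M4−M3)/(6·3)=-1418/9621, b=Δ3−h3·(2M3+M4)/6=-5271/2138
seg 4: a=-2, c=M4/2=579/2138, d=(M5−M4)/(6·2)=-193/4276, b=Δ4−h4·(2M4+M5)/6=6711/2138
t_q=13/2 → seg 2, τ=1/2; S=2+-5077/2138·τ+-1756/1069·τ²+2309/4276·τ³=16061/34208

  seg 0: a=-4 b=2329/2138 c=0 d=1565/57726
  seg 1: a=0 b=1947/1069 c=1565/6414 d=-12101/57726
  seg 2: a=2 b=-5077/2138 c=-1756/1069 d=2309/4276
  seg 3: a=-5 b=-5271/2138 c=3415/2138 d=-1418/9621
  seg 4: a=-2 b=6711/2138 c=579/2138 d=-193/4276
S(13/2) = 16061/34208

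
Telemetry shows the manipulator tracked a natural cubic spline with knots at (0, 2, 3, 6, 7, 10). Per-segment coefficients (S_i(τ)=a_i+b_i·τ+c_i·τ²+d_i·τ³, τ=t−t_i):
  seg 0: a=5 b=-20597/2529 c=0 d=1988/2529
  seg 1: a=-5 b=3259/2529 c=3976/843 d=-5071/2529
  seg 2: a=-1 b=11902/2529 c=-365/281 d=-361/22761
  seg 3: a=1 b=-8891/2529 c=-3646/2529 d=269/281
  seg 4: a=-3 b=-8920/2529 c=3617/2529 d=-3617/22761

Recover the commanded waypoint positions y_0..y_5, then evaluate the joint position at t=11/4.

y_0=5 y_1=-5 y_2=-1 y_3=1 y_4=-3 y_5=-5
S(11/4) = -120119/53952

y_0 = S_0(0) = a_0 = 5
y_1 = S_1(0) = a_1 = -5
y_2 = S_2(0) = a_2 = -1
y_3 = S_3(0) = a_3 = 1
y_4 = S_4(0) = a_4 = -3
y_5 = S_4(3) = -5
t_q=11/4 is in segment 1 (τ=3/4); S_1(τ)=-120119/53952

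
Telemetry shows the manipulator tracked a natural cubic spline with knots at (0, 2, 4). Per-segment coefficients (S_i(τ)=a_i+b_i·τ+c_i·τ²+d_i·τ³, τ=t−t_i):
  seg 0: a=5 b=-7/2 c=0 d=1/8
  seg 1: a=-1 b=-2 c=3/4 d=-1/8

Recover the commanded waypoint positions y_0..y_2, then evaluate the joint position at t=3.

y_0=5 y_1=-1 y_2=-3
S(3) = -19/8

y_0 = S_0(0) = a_0 = 5
y_1 = S_1(0) = a_1 = -1
y_2 = S_1(2) = -3
t_q=3 is in segment 1 (τ=1); S_1(τ)=-19/8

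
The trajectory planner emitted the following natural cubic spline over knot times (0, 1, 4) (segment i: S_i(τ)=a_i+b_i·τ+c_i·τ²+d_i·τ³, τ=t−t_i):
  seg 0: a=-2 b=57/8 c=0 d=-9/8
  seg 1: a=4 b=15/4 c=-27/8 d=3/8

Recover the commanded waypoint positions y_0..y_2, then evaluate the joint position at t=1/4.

y_0=-2 y_1=4 y_2=-5
S(1/4) = -121/512

y_0 = S_0(0) = a_0 = -2
y_1 = S_1(0) = a_1 = 4
y_2 = S_1(3) = -5
t_q=1/4 is in segment 0 (τ=1/4); S_0(τ)=-121/512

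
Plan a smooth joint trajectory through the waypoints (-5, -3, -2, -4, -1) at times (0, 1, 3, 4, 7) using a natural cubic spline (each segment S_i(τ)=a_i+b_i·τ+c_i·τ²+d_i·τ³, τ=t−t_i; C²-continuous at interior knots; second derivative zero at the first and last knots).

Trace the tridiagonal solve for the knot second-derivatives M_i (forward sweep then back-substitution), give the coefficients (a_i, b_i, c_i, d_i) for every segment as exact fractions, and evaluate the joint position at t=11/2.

Δ: Δ0=2, Δ1=1/2, Δ2=-2, Δ3=1
row 1: diag=6, rhs=-9; c'=1/3, d'=-3/2
row 2: denom=6−2·1/3=16/3; d'=(-15−2·-3/2)/(16/3)=-9/4
row 3: denom=8−1·3/16=125/16; d'=(18−1·-9/4)/(125/16)=324/125
back: M3=324/125
back: M2=-9/4−3/16·324/125=-342/125
back: M1=-3/2−1/3·-342/125=-147/250
M: M0=0, M1=-147/250, M2=-342/125, M3=324/125, M4=0
seg 0: a=-5, c=M0/2=0, d=(M1−M0)/(6·1)=-49/500, b=Δ0−h0·(2M0+M1)/6=1049/500
seg 1: a=-3, c=M1/2=-147/500, d=(M2−M1)/(6·2)=-179/1000, b=Δ1−h1·(2M1+M2)/6=451/250
seg 2: a=-2, c=M2/2=-171/125, d=(M3−M2)/(6·1)=111/125, b=Δ2−h2·(2M2+M3)/6=-38/25
seg 3: a=-4, c=M3/2=162/125, d=(M4−M3)/(6·3)=-18/125, b=Δ3−h3·(2M3+M4)/6=-199/125
t_q=11/2 → seg 3, τ=3/2; S=-4+-199/125·τ+162/125·τ²+-18/125·τ³=-1979/500

  seg 0: a=-5 b=1049/500 c=0 d=-49/500
  seg 1: a=-3 b=451/250 c=-147/500 d=-179/1000
  seg 2: a=-2 b=-38/25 c=-171/125 d=111/125
  seg 3: a=-4 b=-199/125 c=162/125 d=-18/125
S(11/2) = -1979/500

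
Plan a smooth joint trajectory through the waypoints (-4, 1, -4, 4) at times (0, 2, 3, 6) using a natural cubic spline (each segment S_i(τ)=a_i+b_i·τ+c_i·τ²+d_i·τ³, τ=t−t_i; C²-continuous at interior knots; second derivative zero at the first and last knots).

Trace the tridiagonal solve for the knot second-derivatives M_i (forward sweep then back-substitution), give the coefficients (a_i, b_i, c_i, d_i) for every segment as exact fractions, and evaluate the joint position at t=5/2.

Δ: Δ0=5/2, Δ1=-5, Δ2=8/3
row 1: diag=6, rhs=-45; c'=1/6, d'=-15/2
row 2: denom=8−1·1/6=47/6; d'=(46−1·-15/2)/(47/6)=321/47
back: M2=321/47
back: M1=-15/2−1/6·321/47=-406/47
M: M0=0, M1=-406/47, M2=321/47, M3=0
seg 0: a=-4, c=M0/2=0, d=(M1−M0)/(6·2)=-203/282, b=Δ0−h0·(2M0+M1)/6=1517/282
seg 1: a=1, c=M1/2=-203/47, d=(M2−M1)/(6·1)=727/282, b=Δ1−h1·(2M1+M2)/6=-919/282
seg 2: a=-4, c=M2/2=321/94, d=(M3−M2)/(6·3)=-107/282, b=Δ2−h2·(2M2+M3)/6=-587/141
t_q=5/2 → seg 1, τ=1/2; S=1+-919/282·τ+-203/47·τ²+727/282·τ³=-1043/752

  seg 0: a=-4 b=1517/282 c=0 d=-203/282
  seg 1: a=1 b=-919/282 c=-203/47 d=727/282
  seg 2: a=-4 b=-587/141 c=321/94 d=-107/282
S(5/2) = -1043/752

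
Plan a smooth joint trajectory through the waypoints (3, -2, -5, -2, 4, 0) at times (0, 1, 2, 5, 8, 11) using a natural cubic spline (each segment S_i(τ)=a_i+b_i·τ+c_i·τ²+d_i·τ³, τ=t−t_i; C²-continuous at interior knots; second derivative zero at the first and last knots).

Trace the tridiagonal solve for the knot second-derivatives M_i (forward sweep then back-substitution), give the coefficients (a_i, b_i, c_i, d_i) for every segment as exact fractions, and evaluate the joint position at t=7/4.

  seg 0: a=3 b=-6745/1251 c=0 d=490/1251
  seg 1: a=-2 b=-5275/1251 c=490/417 d=52/1251
  seg 2: a=-5 b=-2179/1251 c=542/417 d=-1448/11259
  seg 3: a=-2 b=3233/1251 c=178/1251 d=-1265/11259
  seg 4: a=4 b=506/1251 c=-1087/1251 d=1087/11259
S(7/4) = -29917/6672

Δ: Δ0=-5, Δ1=-3, Δ2=1, Δ3=2, Δ4=-4/3
row 1: diag=4, rhs=12; c'=1/4, d'=3
row 2: denom=8−1·1/4=31/4; d'=(24−1·3)/(31/4)=84/31
row 3: denom=12−3·12/31=336/31; d'=(6−3·84/31)/(336/31)=-11/56
row 4: denom=12−3·31/112=1251/112; d'=(-20−3·-11/56)/(1251/112)=-2174/1251
back: M4=-2174/1251
back: M3=-11/56−31/112·-2174/1251=356/1251
back: M2=84/31−12/31·356/1251=1084/417
back: M1=3−1/4·1084/417=980/417
M: M0=0, M1=980/417, M2=1084/417, M3=356/1251, M4=-2174/1251, M5=0
seg 0: a=3, c=M0/2=0, d=(M1−M0)/(6·1)=490/1251, b=Δ0−h0·(2M0+M1)/6=-6745/1251
seg 1: a=-2, c=M1/2=490/417, d=(M2−M1)/(6·1)=52/1251, b=Δ1−h1·(2M1+M2)/6=-5275/1251
seg 2: a=-5, c=M2/2=542/417, d=(M3−M2)/(6·3)=-1448/11259, b=Δ2−h2·(2M2+M3)/6=-2179/1251
seg 3: a=-2, c=M3/2=178/1251, d=(M4−M3)/(6·3)=-1265/11259, b=Δ3−h3·(2M3+M4)/6=3233/1251
seg 4: a=4, c=M4/2=-1087/1251, d=(M5−M4)/(6·3)=1087/11259, b=Δ4−h4·(2M4+M5)/6=506/1251
t_q=7/4 → seg 1, τ=3/4; S=-2+-5275/1251·τ+490/417·τ²+52/1251·τ³=-29917/6672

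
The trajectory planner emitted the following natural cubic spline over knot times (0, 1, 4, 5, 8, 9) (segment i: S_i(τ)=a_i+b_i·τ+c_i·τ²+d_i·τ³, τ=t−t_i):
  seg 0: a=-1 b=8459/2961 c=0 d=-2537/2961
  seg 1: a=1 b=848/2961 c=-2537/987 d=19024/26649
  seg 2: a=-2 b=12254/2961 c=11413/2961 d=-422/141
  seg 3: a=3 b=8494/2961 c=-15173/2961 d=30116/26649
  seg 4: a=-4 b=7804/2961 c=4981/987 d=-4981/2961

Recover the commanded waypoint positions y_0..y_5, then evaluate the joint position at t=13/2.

y_0=-1 y_1=1 y_2=-2 y_3=3 y_4=-4 y_5=2
S(13/2) = -543/1316

y_0 = S_0(0) = a_0 = -1
y_1 = S_1(0) = a_1 = 1
y_2 = S_2(0) = a_2 = -2
y_3 = S_3(0) = a_3 = 3
y_4 = S_4(0) = a_4 = -4
y_5 = S_4(1) = 2
t_q=13/2 is in segment 3 (τ=3/2); S_3(τ)=-543/1316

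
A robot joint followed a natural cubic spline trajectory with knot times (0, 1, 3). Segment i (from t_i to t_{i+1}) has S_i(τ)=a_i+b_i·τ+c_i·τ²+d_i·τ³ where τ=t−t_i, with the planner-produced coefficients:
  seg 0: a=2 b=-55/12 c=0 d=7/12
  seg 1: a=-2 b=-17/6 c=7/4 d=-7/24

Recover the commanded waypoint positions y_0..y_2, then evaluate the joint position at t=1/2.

y_0 = S_0(0) = a_0 = 2
y_1 = S_1(0) = a_1 = -2
y_2 = S_1(2) = -3
t_q=1/2 is in segment 0 (τ=1/2); S_0(τ)=-7/32

y_0=2 y_1=-2 y_2=-3
S(1/2) = -7/32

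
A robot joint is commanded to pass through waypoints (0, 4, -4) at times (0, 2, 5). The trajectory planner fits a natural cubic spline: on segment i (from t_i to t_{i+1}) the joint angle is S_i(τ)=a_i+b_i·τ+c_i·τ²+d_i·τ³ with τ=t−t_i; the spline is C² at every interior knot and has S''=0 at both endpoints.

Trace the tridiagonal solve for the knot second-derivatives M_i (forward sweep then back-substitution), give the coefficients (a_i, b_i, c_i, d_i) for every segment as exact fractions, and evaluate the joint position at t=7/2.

  seg 0: a=0 b=44/15 c=0 d=-7/30
  seg 1: a=4 b=2/15 c=-7/5 d=7/45
S(7/2) = 63/40

Δ: Δ0=2, Δ1=-8/3
row 1: diag=10, rhs=-28; c'=3/10, d'=-14/5
back: M1=-14/5
M: M0=0, M1=-14/5, M2=0
seg 0: a=0, c=M0/2=0, d=(M1−M0)/(6·2)=-7/30, b=Δ0−h0·(2M0+M1)/6=44/15
seg 1: a=4, c=M1/2=-7/5, d=(M2−M1)/(6·3)=7/45, b=Δ1−h1·(2M1+M2)/6=2/15
t_q=7/2 → seg 1, τ=3/2; S=4+2/15·τ+-7/5·τ²+7/45·τ³=63/40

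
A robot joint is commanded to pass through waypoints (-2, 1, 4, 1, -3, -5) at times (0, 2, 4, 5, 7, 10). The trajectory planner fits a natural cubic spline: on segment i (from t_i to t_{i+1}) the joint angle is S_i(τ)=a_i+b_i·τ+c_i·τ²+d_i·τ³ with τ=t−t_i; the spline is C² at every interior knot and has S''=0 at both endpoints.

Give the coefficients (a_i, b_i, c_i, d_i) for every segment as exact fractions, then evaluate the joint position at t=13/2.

Δ: Δ0=3/2, Δ1=3/2, Δ2=-3, Δ3=-2, Δ4=-2/3
row 1: diag=8, rhs=0; c'=1/4, d'=0
row 2: denom=6−2·1/4=11/2; d'=(-27−2·0)/(11/2)=-54/11
row 3: denom=6−1·2/11=64/11; d'=(6−1·-54/11)/(64/11)=15/8
row 4: denom=10−2·11/32=149/16; d'=(8−2·15/8)/(149/16)=68/149
back: M4=68/149
back: M3=15/8−11/32·68/149=256/149
back: M2=-54/11−2/11·256/149=-778/149
back: M1=0−1/4·-778/149=389/298
M: M0=0, M1=389/298, M2=-778/149, M3=256/149, M4=68/149, M5=0
seg 0: a=-2, c=M0/2=0, d=(M1−M0)/(6·2)=389/3576, b=Δ0−h0·(2M0+M1)/6=476/447
seg 1: a=1, c=M1/2=389/596, d=(M2−M1)/(6·2)=-1945/3576, b=Δ1−h1·(2M1+M2)/6=2119/894
seg 2: a=4, c=M2/2=-389/149, d=(M3−M2)/(6·1)=517/447, b=Δ2−h2·(2M2+M3)/6=-691/447
seg 3: a=1, c=M3/2=128/149, d=(M4−M3)/(6·2)=-47/447, b=Δ3−h3·(2M3+M4)/6=-1474/447
seg 4: a=-3, c=M4/2=34/149, d=(M5−M4)/(6·3)=-34/1341, b=Δ4−h4·(2M4+M5)/6=-502/447
t_q=13/2 → seg 3, τ=3/2; S=1+-1474/447·τ+128/149·τ²+-47/447·τ³=-2823/1192

  seg 0: a=-2 b=476/447 c=0 d=389/3576
  seg 1: a=1 b=2119/894 c=389/596 d=-1945/3576
  seg 2: a=4 b=-691/447 c=-389/149 d=517/447
  seg 3: a=1 b=-1474/447 c=128/149 d=-47/447
  seg 4: a=-3 b=-502/447 c=34/149 d=-34/1341
S(13/2) = -2823/1192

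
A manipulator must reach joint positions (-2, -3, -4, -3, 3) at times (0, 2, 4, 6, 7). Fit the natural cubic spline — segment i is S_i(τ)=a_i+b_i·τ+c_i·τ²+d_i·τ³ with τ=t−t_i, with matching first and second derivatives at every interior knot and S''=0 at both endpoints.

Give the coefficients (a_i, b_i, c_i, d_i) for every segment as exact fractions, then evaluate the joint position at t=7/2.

Δ: Δ0=-1/2, Δ1=-1/2, Δ2=1/2, Δ3=6
row 1: diag=8, rhs=0; c'=1/4, d'=0
row 2: denom=8−2·1/4=15/2; d'=(6−2·0)/(15/2)=4/5
row 3: denom=6−2·4/15=82/15; d'=(33−2·4/5)/(82/15)=471/82
back: M3=471/82
back: M2=4/5−4/15·471/82=-30/41
back: M1=0−1/4·-30/41=15/82
M: M0=0, M1=15/82, M2=-30/41, M3=471/82, M4=0
seg 0: a=-2, c=M0/2=0, d=(M1−M0)/(6·2)=5/328, b=Δ0−h0·(2M0+M1)/6=-23/41
seg 1: a=-3, c=M1/2=15/164, d=(M2−M1)/(6·2)=-25/328, b=Δ1−h1·(2M1+M2)/6=-31/82
seg 2: a=-4, c=M2/2=-15/41, d=(M3−M2)/(6·2)=177/328, b=Δ2−h2·(2M2+M3)/6=-38/41
seg 3: a=-3, c=M3/2=471/164, d=(M4−M3)/(6·1)=-157/164, b=Δ3−h3·(2M3+M4)/6=335/82
t_q=7/2 → seg 1, τ=3/2; S=-3+-31/82·τ+15/164·τ²+-25/328·τ³=-9495/2624

  seg 0: a=-2 b=-23/41 c=0 d=5/328
  seg 1: a=-3 b=-31/82 c=15/164 d=-25/328
  seg 2: a=-4 b=-38/41 c=-15/41 d=177/328
  seg 3: a=-3 b=335/82 c=471/164 d=-157/164
S(7/2) = -9495/2624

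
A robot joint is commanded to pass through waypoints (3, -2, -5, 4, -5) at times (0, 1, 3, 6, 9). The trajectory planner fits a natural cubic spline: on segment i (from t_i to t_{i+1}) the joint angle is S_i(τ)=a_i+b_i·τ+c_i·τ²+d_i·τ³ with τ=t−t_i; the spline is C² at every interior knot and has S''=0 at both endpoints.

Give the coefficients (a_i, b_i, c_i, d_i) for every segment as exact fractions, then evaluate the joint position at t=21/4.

Δ: Δ0=-5, Δ1=-3/2, Δ2=3, Δ3=-3
row 1: diag=6, rhs=21; c'=1/3, d'=7/2
row 2: denom=10−2·1/3=28/3; d'=(27−2·7/2)/(28/3)=15/7
row 3: denom=12−3·9/28=309/28; d'=(-36−3·15/7)/(309/28)=-396/103
back: M3=-396/103
back: M2=15/7−9/28·-396/103=348/103
back: M1=7/2−1/3·348/103=489/206
M: M0=0, M1=489/206, M2=348/103, M3=-396/103, M4=0
seg 0: a=3, c=M0/2=0, d=(M1−M0)/(6·1)=163/412, b=Δ0−h0·(2M0+M1)/6=-2223/412
seg 1: a=-2, c=M1/2=489/412, d=(M2−M1)/(6·2)=69/824, b=Δ1−h1·(2M1+M2)/6=-867/206
seg 2: a=-5, c=M2/2=174/103, d=(M3−M2)/(6·3)=-124/309, b=Δ2−h2·(2M2+M3)/6=159/103
seg 3: a=4, c=M3/2=-198/103, d=(M4−M3)/(6·3)=22/103, b=Δ3−h3·(2M3+M4)/6=87/103
t_q=21/4 → seg 2, τ=9/4; S=-5+159/103·τ+174/103·τ²+-124/309·τ³=4045/1648

  seg 0: a=3 b=-2223/412 c=0 d=163/412
  seg 1: a=-2 b=-867/206 c=489/412 d=69/824
  seg 2: a=-5 b=159/103 c=174/103 d=-124/309
  seg 3: a=4 b=87/103 c=-198/103 d=22/103
S(21/4) = 4045/1648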